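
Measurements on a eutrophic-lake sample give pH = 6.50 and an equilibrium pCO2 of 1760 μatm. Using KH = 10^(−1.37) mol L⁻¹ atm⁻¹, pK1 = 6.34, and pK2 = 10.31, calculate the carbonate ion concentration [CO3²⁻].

[CO2*] = KH · pCO2 = 10^(−1.37) × 1760×10^-6 = 7.508×10^-5 mol/L
α₀ = 1/(1 + K1/[H⁺] + K1K2/[H⁺]²) = 1/(1 + 10^+0.16 + 10^-3.65) = 0.4089
DIC = [CO2*]/α₀ = 7.508×10^-5 / 0.4089 = 0.1836 mmol/L
[CO3²⁻] = α₂·DIC; α₂ = 9.154×10^-5, so [CO3²⁻] = 9.154×10^-5 × 0.1836 = 1.68×10^-5 mmol/L = 0.0168 μmol/L

[CO3²⁻] = 0.0168 μmol/L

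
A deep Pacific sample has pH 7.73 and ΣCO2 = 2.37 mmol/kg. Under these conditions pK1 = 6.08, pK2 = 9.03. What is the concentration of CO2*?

[CO2*] = 0.0495 mmol/kg

α₀ = 1 / (1 + K1/[H⁺] + K1K2/[H⁺]²) = 1 / (1 + 10^+1.65 + 10^+0.35)
   = 1 / (1 + 44.668 + 2.2387) = 1/47.907 = 0.02087
[CO2*] = α₀ × DIC = 0.02087 × 2.37 = 0.0495 mmol/kg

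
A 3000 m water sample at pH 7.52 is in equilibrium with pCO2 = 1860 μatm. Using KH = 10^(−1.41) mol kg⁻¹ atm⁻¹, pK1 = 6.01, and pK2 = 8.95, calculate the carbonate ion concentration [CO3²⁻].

[CO2*] = KH · pCO2 = 10^(−1.41) × 1860×10^-6 = 7.236×10^-5 mol/kg
α₀ = 1/(1 + K1/[H⁺] + K1K2/[H⁺]²) = 1/(1 + 10^+1.51 + 10^+0.08) = 0.02893
DIC = [CO2*]/α₀ = 7.236×10^-5 / 0.02893 = 2.501 mmol/kg
[CO3²⁻] = α₂·DIC; α₂ = 0.03479, so [CO3²⁻] = 0.03479 × 2.501 = 0.0870 mmol/kg

[CO3²⁻] = 0.0870 mmol/kg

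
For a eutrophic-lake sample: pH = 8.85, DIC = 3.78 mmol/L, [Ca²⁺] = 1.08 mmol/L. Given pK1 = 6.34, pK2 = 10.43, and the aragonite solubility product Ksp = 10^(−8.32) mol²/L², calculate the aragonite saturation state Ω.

α₂ = 1 / (1 + [H⁺]/K2 + [H⁺]²/(K1K2)) = 1 / (1 + 10^+1.58 + 10^-0.93)
   = 1 / (1 + 38.019 + 0.11749) = 1/39.136 = 0.02555
[CO3²⁻] = α₂ × DIC = 0.02555 × 3.78 = 0.09659 mmol/L
Ksp = 10^(−8.32) = 4.786×10^-9
Ω = [Ca²⁺][CO3²⁻]/Ksp = (1.08×10^-3)(9.659×10^-5) / 4.786×10^-9 = 21.8

Ω = 21.8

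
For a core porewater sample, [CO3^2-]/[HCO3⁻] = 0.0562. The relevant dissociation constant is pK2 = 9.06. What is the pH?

pH = 7.81

From K2 = [H⁺][CO3^2-]/[HCO3⁻]:  pH = pK2 + log₁₀([CO3^2-]/[HCO3⁻])
log₁₀(0.0562) = -1.250
pH = 9.06 + (-1.250) = 7.81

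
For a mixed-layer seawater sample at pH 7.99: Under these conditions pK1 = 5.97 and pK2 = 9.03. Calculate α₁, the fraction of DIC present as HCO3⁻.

α₁ = 1 / (1 + [H⁺]/K1 + K2/[H⁺]) = 1 / (1 + 10^-2.02 + 10^-1.04)
   = 1 / (1 + 0.0095499 + 0.091201) = 1/1.1008 = 0.9085

α₁ = 0.908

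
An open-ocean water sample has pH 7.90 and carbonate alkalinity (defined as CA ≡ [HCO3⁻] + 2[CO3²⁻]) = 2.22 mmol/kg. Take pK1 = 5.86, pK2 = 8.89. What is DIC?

CA = [HCO3⁻] + 2[CO3²⁻] = (α₁ + 2α₂)·DIC
At pH 7.90: [H⁺]/K1 = 10^-2.04 = 0.0091201, K2/[H⁺] = 10^-0.99 = 0.10233
α₁ = 1/(1 + 0.0091201 + 0.10233) = 1/1.1114 = 0.8997; α₂ = α₁·K2/[H⁺] = 0.09207
α₁ + 2α₂ = 1.0839
DIC = CA / (α₁ + 2α₂) = 2.22 / 1.0839 = 2.05 mmol/kg

DIC = 2.05 mmol/kg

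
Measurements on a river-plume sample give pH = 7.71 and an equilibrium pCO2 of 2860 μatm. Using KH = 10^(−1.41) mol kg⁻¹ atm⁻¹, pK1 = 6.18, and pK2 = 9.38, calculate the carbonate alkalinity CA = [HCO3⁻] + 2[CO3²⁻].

CA = 3.93 mmol/kg

[CO2*] = KH · pCO2 = 10^(−1.41) × 2860×10^-6 = 1.113×10^-4 mol/kg
α₀ = 1/(1 + K1/[H⁺] + K1K2/[H⁺]²) = 1/(1 + 10^+1.53 + 10^-0.14) = 0.02808
DIC = [CO2*]/α₀ = 1.113×10^-4 / 0.02808 = 3.962 mmol/kg
CA = (α₁ + 2α₂)·DIC = (0.9516 + 2×0.02034) × 3.962 = 3.93 mmol/kg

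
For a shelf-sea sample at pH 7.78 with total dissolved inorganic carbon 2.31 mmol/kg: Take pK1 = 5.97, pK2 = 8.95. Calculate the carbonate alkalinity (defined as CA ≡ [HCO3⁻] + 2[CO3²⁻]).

CA = 2.42 mmol/kg

CA = [HCO3⁻] + 2[CO3²⁻] = (α₁ + 2α₂)·DIC
At pH 7.78: [H⁺]/K1 = 10^-1.81 = 0.015488, K2/[H⁺] = 10^-1.17 = 0.067608
α₁ = 1/(1 + 0.015488 + 0.067608) = 1/1.0831 = 0.9233; α₂ = α₁·K2/[H⁺] = 0.06242
α₁ + 2α₂ = 1.0481
CA = 1.0481 × 2.31 = 2.42 mmol/kg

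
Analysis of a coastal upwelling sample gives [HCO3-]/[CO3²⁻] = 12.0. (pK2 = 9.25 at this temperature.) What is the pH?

pH = 8.17

From K2 = [H⁺][CO3²⁻]/[HCO3-]:  pH = pK2 − log₁₀([HCO3-]/[CO3²⁻])
log₁₀(12.0) = +1.079
pH = 9.25 − (+1.079) = 8.17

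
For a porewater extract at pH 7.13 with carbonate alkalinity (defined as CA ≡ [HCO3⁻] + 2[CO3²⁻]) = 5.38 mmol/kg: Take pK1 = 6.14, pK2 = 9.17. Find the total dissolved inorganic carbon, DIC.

DIC = 5.87 mmol/kg

CA = [HCO3⁻] + 2[CO3²⁻] = (α₁ + 2α₂)·DIC
At pH 7.13: [H⁺]/K1 = 10^-0.99 = 0.10233, K2/[H⁺] = 10^-2.04 = 0.0091201
α₁ = 1/(1 + 0.10233 + 0.0091201) = 1/1.1114 = 0.8997; α₂ = α₁·K2/[H⁺] = 0.008206
α₁ + 2α₂ = 0.9161
DIC = CA / (α₁ + 2α₂) = 5.38 / 0.9161 = 5.87 mmol/kg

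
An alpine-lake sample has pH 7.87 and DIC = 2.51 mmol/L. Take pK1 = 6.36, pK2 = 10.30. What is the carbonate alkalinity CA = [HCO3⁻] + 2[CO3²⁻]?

CA = 2.44 mmol/L

CA = [HCO3⁻] + 2[CO3²⁻] = (α₁ + 2α₂)·DIC
At pH 7.87: [H⁺]/K1 = 10^-1.51 = 0.030903, K2/[H⁺] = 10^-2.43 = 0.0037154
α₁ = 1/(1 + 0.030903 + 0.0037154) = 1/1.0346 = 0.9665; α₂ = α₁·K2/[H⁺] = 0.003591
α₁ + 2α₂ = 0.9737
CA = 0.9737 × 2.51 = 2.44 mmol/L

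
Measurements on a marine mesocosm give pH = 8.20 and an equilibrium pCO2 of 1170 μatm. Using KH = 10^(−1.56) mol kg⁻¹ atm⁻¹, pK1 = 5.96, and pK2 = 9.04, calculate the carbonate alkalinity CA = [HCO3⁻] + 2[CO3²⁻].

CA = 7.22 mmol/kg

[CO2*] = KH · pCO2 = 10^(−1.56) × 1170×10^-6 = 3.222×10^-5 mol/kg
α₀ = 1/(1 + K1/[H⁺] + K1K2/[H⁺]²) = 1/(1 + 10^+2.24 + 10^+1.40) = 0.005003
DIC = [CO2*]/α₀ = 3.222×10^-5 / 0.005003 = 6.442 mmol/kg
CA = (α₁ + 2α₂)·DIC = (0.8693 + 2×0.1257) × 6.442 = 7.22 mmol/kg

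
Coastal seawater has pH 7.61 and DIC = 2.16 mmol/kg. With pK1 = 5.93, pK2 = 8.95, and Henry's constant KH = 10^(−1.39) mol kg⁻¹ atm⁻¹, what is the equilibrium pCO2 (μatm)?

pCO2 = 1040 μatm

α₀ = 1 / (1 + K1/[H⁺] + K1K2/[H⁺]²) = 1 / (1 + 10^+1.68 + 10^+0.34)
   = 1 / (1 + 47.863 + 2.1878) = 1/51.051 = 0.01959
[CO2*] = α₀ × DIC = 0.01959 × 2.16 = 0.04231 mmol/kg
pCO2 = [CO2*]/KH = 4.231×10^-5 / 4.074×10^-2 = 1040 μatm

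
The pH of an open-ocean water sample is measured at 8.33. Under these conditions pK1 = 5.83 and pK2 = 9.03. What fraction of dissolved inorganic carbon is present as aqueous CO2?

α₀ = 0.00263

α₀ = 1 / (1 + K1/[H⁺] + K1K2/[H⁺]²) = 1 / (1 + 10^+2.50 + 10^+1.80)
   = 1 / (1 + 316.23 + 63.096) = 1/380.32 = 0.002629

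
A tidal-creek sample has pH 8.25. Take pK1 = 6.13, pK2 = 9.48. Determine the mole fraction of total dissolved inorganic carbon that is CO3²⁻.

α₂ = 1 / (1 + [H⁺]/K2 + [H⁺]²/(K1K2)) = 1 / (1 + 10^+1.23 + 10^-0.89)
   = 1 / (1 + 16.982 + 0.12882) = 1/18.111 = 0.05521

α₂ = 0.0552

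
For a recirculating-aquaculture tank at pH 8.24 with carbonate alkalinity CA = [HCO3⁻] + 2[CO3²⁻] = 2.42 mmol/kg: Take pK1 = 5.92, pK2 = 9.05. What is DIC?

CA = [HCO3⁻] + 2[CO3²⁻] = (α₁ + 2α₂)·DIC
At pH 8.24: [H⁺]/K1 = 10^-2.32 = 0.0047863, K2/[H⁺] = 10^-0.81 = 0.15488
α₁ = 1/(1 + 0.0047863 + 0.15488) = 1/1.1597 = 0.8623; α₂ = α₁·K2/[H⁺] = 0.1336
α₁ + 2α₂ = 1.1294
DIC = CA / (α₁ + 2α₂) = 2.42 / 1.1294 = 2.14 mmol/kg

DIC = 2.14 mmol/kg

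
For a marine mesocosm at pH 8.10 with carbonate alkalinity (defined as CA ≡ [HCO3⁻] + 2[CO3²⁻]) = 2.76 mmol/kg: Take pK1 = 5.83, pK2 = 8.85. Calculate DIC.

DIC = 2.41 mmol/kg

CA = [HCO3⁻] + 2[CO3²⁻] = (α₁ + 2α₂)·DIC
At pH 8.10: [H⁺]/K1 = 10^-2.27 = 0.0053703, K2/[H⁺] = 10^-0.75 = 0.17783
α₁ = 1/(1 + 0.0053703 + 0.17783) = 1/1.1832 = 0.8452; α₂ = α₁·K2/[H⁺] = 0.1503
α₁ + 2α₂ = 1.1458
DIC = CA / (α₁ + 2α₂) = 2.76 / 1.1458 = 2.41 mmol/kg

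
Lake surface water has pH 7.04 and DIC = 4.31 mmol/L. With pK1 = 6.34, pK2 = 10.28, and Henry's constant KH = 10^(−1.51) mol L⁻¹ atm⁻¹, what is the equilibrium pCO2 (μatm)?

α₀ = 1 / (1 + K1/[H⁺] + K1K2/[H⁺]²) = 1 / (1 + 10^+0.70 + 10^-2.54)
   = 1 / (1 + 5.0119 + 0.0028840) = 1/6.0148 = 0.1663
[CO2*] = α₀ × DIC = 0.1663 × 4.31 = 0.7166 mmol/L
pCO2 = [CO2*]/KH = 7.166×10^-4 / 3.090×10^-2 = 2.32×10^4 μatm

pCO2 = 2.32×10^4 μatm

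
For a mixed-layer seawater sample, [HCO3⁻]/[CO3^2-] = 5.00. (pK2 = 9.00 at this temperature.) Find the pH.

pH = 8.30

From K2 = [H⁺][CO3^2-]/[HCO3⁻]:  pH = pK2 − log₁₀([HCO3⁻]/[CO3^2-])
log₁₀(5.00) = +0.699
pH = 9.00 − (+0.699) = 8.30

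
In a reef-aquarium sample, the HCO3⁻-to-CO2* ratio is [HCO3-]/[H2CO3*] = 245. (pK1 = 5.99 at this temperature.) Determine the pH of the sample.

pH = 8.38

From K1 = [H⁺][HCO3-]/[H2CO3*]:  pH = pK1 + log₁₀([HCO3-]/[H2CO3*])
log₁₀(245) = +2.389
pH = 5.99 + (+2.389) = 8.38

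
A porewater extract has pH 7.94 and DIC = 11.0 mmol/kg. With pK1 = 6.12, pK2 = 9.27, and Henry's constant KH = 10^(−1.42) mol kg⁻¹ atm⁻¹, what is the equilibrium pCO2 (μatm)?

pCO2 = 4120 μatm

α₀ = 1 / (1 + K1/[H⁺] + K1K2/[H⁺]²) = 1 / (1 + 10^+1.82 + 10^+0.49)
   = 1 / (1 + 66.069 + 3.0903) = 1/70.160 = 0.01425
[CO2*] = α₀ × DIC = 0.01425 × 11.0 = 0.1568 mmol/kg
pCO2 = [CO2*]/KH = 1.568×10^-4 / 3.802×10^-2 = 4120 μatm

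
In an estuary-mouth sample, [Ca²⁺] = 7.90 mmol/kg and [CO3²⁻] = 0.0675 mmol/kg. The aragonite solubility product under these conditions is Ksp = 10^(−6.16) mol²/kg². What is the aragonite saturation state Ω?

Ksp = 10^(−6.16) = 6.918×10^-7
Ω = [Ca²⁺][CO3²⁻]/Ksp = (7.90×10^-3)(0.0675×10^-3) / 6.918×10^-7 = 0.771

Ω = 0.771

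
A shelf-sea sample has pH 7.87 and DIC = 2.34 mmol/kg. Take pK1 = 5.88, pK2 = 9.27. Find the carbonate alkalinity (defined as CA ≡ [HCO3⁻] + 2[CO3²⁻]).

CA = [HCO3⁻] + 2[CO3²⁻] = (α₁ + 2α₂)·DIC
At pH 7.87: [H⁺]/K1 = 10^-1.99 = 0.010233, K2/[H⁺] = 10^-1.40 = 0.039811
α₁ = 1/(1 + 0.010233 + 0.039811) = 1/1.0500 = 0.9523; α₂ = α₁·K2/[H⁺] = 0.03791
α₁ + 2α₂ = 1.0282
CA = 1.0282 × 2.34 = 2.41 mmol/kg

CA = 2.41 mmol/kg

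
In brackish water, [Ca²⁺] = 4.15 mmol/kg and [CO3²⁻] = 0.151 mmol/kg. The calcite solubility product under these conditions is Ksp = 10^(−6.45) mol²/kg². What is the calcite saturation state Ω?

Ksp = 10^(−6.45) = 3.548×10^-7
Ω = [Ca²⁺][CO3²⁻]/Ksp = (4.15×10^-3)(0.151×10^-3) / 3.548×10^-7 = 1.77

Ω = 1.77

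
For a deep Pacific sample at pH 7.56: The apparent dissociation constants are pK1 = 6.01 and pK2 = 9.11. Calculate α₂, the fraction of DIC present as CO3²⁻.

α₂ = 1 / (1 + [H⁺]/K2 + [H⁺]²/(K1K2)) = 1 / (1 + 10^+1.55 + 10^+0.00)
   = 1 / (1 + 35.481 + 1.0000) = 1/37.481 = 0.02668

α₂ = 0.0267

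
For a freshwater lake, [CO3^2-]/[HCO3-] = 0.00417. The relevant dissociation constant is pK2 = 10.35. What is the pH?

pH = 7.97

From K2 = [H⁺][CO3^2-]/[HCO3-]:  pH = pK2 + log₁₀([CO3^2-]/[HCO3-])
log₁₀(0.00417) = -2.380
pH = 10.35 + (-2.380) = 7.97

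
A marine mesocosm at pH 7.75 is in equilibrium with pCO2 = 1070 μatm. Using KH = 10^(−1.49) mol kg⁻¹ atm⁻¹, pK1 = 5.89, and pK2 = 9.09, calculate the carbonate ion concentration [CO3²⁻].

[CO2*] = KH · pCO2 = 10^(−1.49) × 1070×10^-6 = 3.462×10^-5 mol/kg
α₀ = 1/(1 + K1/[H⁺] + K1K2/[H⁺]²) = 1/(1 + 10^+1.86 + 10^+0.52) = 0.01303
DIC = [CO2*]/α₀ = 3.462×10^-5 / 0.01303 = 2.658 mmol/kg
[CO3²⁻] = α₂·DIC; α₂ = 0.04314, so [CO3²⁻] = 0.04314 × 2.658 = 0.115 mmol/kg

[CO3²⁻] = 0.115 mmol/kg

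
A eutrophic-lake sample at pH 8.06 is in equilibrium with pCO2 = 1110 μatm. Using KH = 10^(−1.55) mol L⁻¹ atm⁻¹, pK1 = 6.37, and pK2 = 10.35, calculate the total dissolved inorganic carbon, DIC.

DIC = 1.57 mmol/L

[CO2*] = KH · pCO2 = 10^(−1.55) × 1110×10^-6 = 3.128×10^-5 mol/L
α₀ = 1/(1 + K1/[H⁺] + K1K2/[H⁺]²) = 1/(1 + 10^+1.69 + 10^-0.60) = 0.01991
DIC = [CO2*]/α₀ = 3.128×10^-5 / 0.01991 = 1.57 mmol/L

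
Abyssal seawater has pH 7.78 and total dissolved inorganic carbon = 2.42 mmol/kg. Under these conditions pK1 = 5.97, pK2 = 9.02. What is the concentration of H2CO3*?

[CO2*] = 0.0349 mmol/kg

α₀ = 1 / (1 + K1/[H⁺] + K1K2/[H⁺]²) = 1 / (1 + 10^+1.81 + 10^+0.57)
   = 1 / (1 + 64.565 + 3.7154) = 1/69.281 = 0.01443
[CO2*] = α₀ × DIC = 0.01443 × 2.42 = 0.0349 mmol/kg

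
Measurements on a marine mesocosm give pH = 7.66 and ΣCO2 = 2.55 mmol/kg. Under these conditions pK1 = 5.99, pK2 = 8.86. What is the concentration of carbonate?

α₂ = 1 / (1 + [H⁺]/K2 + [H⁺]²/(K1K2)) = 1 / (1 + 10^+1.20 + 10^-0.47)
   = 1 / (1 + 15.849 + 0.33884) = 1/17.188 = 0.05818
[CO3²⁻] = α₂ × DIC = 0.05818 × 2.55 = 0.148 mmol/kg

[CO3²⁻] = 0.148 mmol/kg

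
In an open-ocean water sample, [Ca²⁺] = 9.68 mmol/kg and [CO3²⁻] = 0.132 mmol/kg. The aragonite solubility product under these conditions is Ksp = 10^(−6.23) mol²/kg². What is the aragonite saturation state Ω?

Ksp = 10^(−6.23) = 5.888×10^-7
Ω = [Ca²⁺][CO3²⁻]/Ksp = (9.68×10^-3)(0.132×10^-3) / 5.888×10^-7 = 2.17

Ω = 2.17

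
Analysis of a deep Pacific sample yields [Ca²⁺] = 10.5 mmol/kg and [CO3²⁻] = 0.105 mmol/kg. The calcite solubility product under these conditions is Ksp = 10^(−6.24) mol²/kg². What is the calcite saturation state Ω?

Ω = 1.92

Ksp = 10^(−6.24) = 5.754×10^-7
Ω = [Ca²⁺][CO3²⁻]/Ksp = (10.5×10^-3)(0.105×10^-3) / 5.754×10^-7 = 1.92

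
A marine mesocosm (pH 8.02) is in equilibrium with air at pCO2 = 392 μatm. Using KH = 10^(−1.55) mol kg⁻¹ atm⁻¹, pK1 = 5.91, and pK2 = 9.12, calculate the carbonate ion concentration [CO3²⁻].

[CO3²⁻] = 0.113 mmol/kg

[CO2*] = KH · pCO2 = 10^(−1.55) × 392×10^-6 = 1.105×10^-5 mol/kg
α₀ = 1/(1 + K1/[H⁺] + K1K2/[H⁺]²) = 1/(1 + 10^+2.11 + 10^+1.01) = 0.007140
DIC = [CO2*]/α₀ = 1.105×10^-5 / 0.007140 = 1.547 mmol/kg
[CO3²⁻] = α₂·DIC; α₂ = 0.07306, so [CO3²⁻] = 0.07306 × 1.547 = 0.113 mmol/kg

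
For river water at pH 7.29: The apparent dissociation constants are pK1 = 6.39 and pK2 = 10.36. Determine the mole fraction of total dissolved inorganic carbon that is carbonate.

α₂ = 0.000755

α₂ = 1 / (1 + [H⁺]/K2 + [H⁺]²/(K1K2)) = 1 / (1 + 10^+3.07 + 10^+2.17)
   = 1 / (1 + 1174.9 + 147.91) = 1/1323.8 = 0.0007554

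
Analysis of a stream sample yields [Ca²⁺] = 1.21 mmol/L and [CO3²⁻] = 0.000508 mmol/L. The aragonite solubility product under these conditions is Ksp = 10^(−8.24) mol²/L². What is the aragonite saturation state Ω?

Ω = 0.107

Ksp = 10^(−8.24) = 5.754×10^-9
Ω = [Ca²⁺][CO3²⁻]/Ksp = (1.21×10^-3)(0.000508×10^-3) / 5.754×10^-9 = 0.107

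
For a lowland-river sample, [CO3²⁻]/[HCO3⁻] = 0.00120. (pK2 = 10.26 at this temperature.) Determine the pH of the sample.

From K2 = [H⁺][CO3²⁻]/[HCO3⁻]:  pH = pK2 + log₁₀([CO3²⁻]/[HCO3⁻])
log₁₀(0.00120) = -2.921
pH = 10.26 + (-2.921) = 7.34

pH = 7.34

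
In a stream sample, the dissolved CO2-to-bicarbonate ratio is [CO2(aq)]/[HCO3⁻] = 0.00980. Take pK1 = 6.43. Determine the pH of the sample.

pH = 8.44

From K1 = [H⁺][HCO3⁻]/[CO2(aq)]:  pH = pK1 − log₁₀([CO2(aq)]/[HCO3⁻])
log₁₀(0.00980) = -2.009
pH = 6.43 − (-2.009) = 8.44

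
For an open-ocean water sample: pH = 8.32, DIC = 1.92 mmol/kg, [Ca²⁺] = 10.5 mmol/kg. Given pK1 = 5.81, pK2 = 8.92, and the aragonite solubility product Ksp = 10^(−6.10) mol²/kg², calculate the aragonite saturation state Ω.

Ω = 5.08

α₂ = 1 / (1 + [H⁺]/K2 + [H⁺]²/(K1K2)) = 1 / (1 + 10^+0.60 + 10^-1.91)
   = 1 / (1 + 3.9811 + 0.012303) = 1/4.9934 = 0.2003
[CO3²⁻] = α₂ × DIC = 0.2003 × 1.92 = 0.3845 mmol/kg
Ksp = 10^(−6.10) = 7.943×10^-7
Ω = [Ca²⁺][CO3²⁻]/Ksp = (10.5×10^-3)(3.845×10^-4) / 7.943×10^-7 = 5.08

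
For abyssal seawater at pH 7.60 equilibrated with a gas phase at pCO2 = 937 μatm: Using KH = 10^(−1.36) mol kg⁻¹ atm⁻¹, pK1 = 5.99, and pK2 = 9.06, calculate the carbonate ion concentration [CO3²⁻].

[CO2*] = KH · pCO2 = 10^(−1.36) × 937×10^-6 = 4.090×10^-5 mol/kg
α₀ = 1/(1 + K1/[H⁺] + K1K2/[H⁺]²) = 1/(1 + 10^+1.61 + 10^+0.15) = 0.02317
DIC = [CO2*]/α₀ = 4.090×10^-5 / 0.02317 = 1.765 mmol/kg
[CO3²⁻] = α₂·DIC; α₂ = 0.03274, so [CO3²⁻] = 0.03274 × 1.765 = 0.0578 mmol/kg

[CO3²⁻] = 0.0578 mmol/kg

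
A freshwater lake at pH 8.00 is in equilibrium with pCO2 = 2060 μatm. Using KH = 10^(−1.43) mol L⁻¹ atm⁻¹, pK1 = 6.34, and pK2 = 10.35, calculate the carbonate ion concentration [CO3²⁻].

[CO2*] = KH · pCO2 = 10^(−1.43) × 2060×10^-6 = 7.654×10^-5 mol/L
α₀ = 1/(1 + K1/[H⁺] + K1K2/[H⁺]²) = 1/(1 + 10^+1.66 + 10^-0.69) = 0.02132
DIC = [CO2*]/α₀ = 7.654×10^-5 / 0.02132 = 3.591 mmol/L
[CO3²⁻] = α₂·DIC; α₂ = 0.004352, so [CO3²⁻] = 0.004352 × 3.591 = 0.0156 mmol/L = 15.6 μmol/L

[CO3²⁻] = 15.6 μmol/L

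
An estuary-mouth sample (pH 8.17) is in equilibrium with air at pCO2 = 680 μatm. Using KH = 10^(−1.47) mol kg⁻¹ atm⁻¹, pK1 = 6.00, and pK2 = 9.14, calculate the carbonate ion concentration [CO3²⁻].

[CO3²⁻] = 0.365 mmol/kg

[CO2*] = KH · pCO2 = 10^(−1.47) × 680×10^-6 = 2.304×10^-5 mol/kg
α₀ = 1/(1 + K1/[H⁺] + K1K2/[H⁺]²) = 1/(1 + 10^+2.17 + 10^+1.20) = 0.006069
DIC = [CO2*]/α₀ = 2.304×10^-5 / 0.006069 = 3.796 mmol/kg
[CO3²⁻] = α₂·DIC; α₂ = 0.09619, so [CO3²⁻] = 0.09619 × 3.796 = 0.365 mmol/kg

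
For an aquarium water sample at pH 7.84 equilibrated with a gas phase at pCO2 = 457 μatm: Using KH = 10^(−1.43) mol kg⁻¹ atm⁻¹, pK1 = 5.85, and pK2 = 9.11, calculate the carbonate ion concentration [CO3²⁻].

[CO2*] = KH · pCO2 = 10^(−1.43) × 457×10^-6 = 1.698×10^-5 mol/kg
α₀ = 1/(1 + K1/[H⁺] + K1K2/[H⁺]²) = 1/(1 + 10^+1.99 + 10^+0.72) = 0.009618
DIC = [CO2*]/α₀ = 1.698×10^-5 / 0.009618 = 1.765 mmol/kg
[CO3²⁻] = α₂·DIC; α₂ = 0.05048, so [CO3²⁻] = 0.05048 × 1.765 = 0.0891 mmol/kg

[CO3²⁻] = 0.0891 mmol/kg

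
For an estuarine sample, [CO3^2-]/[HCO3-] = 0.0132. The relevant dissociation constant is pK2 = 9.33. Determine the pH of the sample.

From K2 = [H⁺][CO3^2-]/[HCO3-]:  pH = pK2 + log₁₀([CO3^2-]/[HCO3-])
log₁₀(0.0132) = -1.879
pH = 9.33 + (-1.879) = 7.45

pH = 7.45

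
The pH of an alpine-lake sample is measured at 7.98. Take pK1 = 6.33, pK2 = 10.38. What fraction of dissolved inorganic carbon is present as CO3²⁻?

α₂ = 0.00388

α₂ = 1 / (1 + [H⁺]/K2 + [H⁺]²/(K1K2)) = 1 / (1 + 10^+2.40 + 10^+0.75)
   = 1 / (1 + 251.19 + 5.6234) = 1/257.81 = 0.003879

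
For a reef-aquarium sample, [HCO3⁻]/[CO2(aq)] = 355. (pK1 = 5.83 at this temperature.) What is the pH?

pH = 8.38

From K1 = [H⁺][HCO3⁻]/[CO2(aq)]:  pH = pK1 + log₁₀([HCO3⁻]/[CO2(aq)])
log₁₀(355) = +2.550
pH = 5.83 + (+2.550) = 8.38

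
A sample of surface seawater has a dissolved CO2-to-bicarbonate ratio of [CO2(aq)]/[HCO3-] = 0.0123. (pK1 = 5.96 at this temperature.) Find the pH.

pH = 7.87

From K1 = [H⁺][HCO3-]/[CO2(aq)]:  pH = pK1 − log₁₀([CO2(aq)]/[HCO3-])
log₁₀(0.0123) = -1.910
pH = 5.96 − (-1.910) = 7.87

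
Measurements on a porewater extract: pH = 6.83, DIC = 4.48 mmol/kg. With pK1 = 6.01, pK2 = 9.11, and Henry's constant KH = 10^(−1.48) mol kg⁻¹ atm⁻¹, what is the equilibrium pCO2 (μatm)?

α₀ = 1 / (1 + K1/[H⁺] + K1K2/[H⁺]²) = 1 / (1 + 10^+0.82 + 10^-1.46)
   = 1 / (1 + 6.6069 + 0.034674) = 1/7.6416 = 0.1309
[CO2*] = α₀ × DIC = 0.1309 × 4.48 = 0.5863 mmol/kg
pCO2 = [CO2*]/KH = 5.863×10^-4 / 3.311×10^-2 = 1.77×10^4 μatm

pCO2 = 1.77×10^4 μatm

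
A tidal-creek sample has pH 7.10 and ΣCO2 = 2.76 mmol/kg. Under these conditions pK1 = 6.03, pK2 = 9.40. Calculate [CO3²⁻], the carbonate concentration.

α₂ = 1 / (1 + [H⁺]/K2 + [H⁺]²/(K1K2)) = 1 / (1 + 10^+2.30 + 10^+1.23)
   = 1 / (1 + 199.53 + 16.982) = 1/217.51 = 0.004598
[CO3²⁻] = α₂ × DIC = 0.004598 × 2.76 = 0.0127 mmol/kg = 12.7 μmol/kg

[CO3²⁻] = 12.7 μmol/kg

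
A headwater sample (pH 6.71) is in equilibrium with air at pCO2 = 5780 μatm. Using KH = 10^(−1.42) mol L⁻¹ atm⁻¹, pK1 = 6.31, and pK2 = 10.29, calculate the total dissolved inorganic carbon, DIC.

DIC = 0.772 mmol/L

[CO2*] = KH · pCO2 = 10^(−1.42) × 5780×10^-6 = 2.197×10^-4 mol/L
α₀ = 1/(1 + K1/[H⁺] + K1K2/[H⁺]²) = 1/(1 + 10^+0.40 + 10^-3.18) = 0.2847
DIC = [CO2*]/α₀ = 2.197×10^-4 / 0.2847 = 0.772 mmol/L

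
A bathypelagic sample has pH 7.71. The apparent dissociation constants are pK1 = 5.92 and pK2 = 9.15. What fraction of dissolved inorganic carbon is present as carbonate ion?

α₂ = 1 / (1 + [H⁺]/K2 + [H⁺]²/(K1K2)) = 1 / (1 + 10^+1.44 + 10^-0.35)
   = 1 / (1 + 27.542 + 0.44668) = 1/28.989 = 0.03450

α₂ = 0.0345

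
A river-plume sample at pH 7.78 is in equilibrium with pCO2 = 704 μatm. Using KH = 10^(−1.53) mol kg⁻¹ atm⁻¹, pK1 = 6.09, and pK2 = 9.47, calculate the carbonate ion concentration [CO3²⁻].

[CO3²⁻] = 0.0208 mmol/kg

[CO2*] = KH · pCO2 = 10^(−1.53) × 704×10^-6 = 2.078×10^-5 mol/kg
α₀ = 1/(1 + K1/[H⁺] + K1K2/[H⁺]²) = 1/(1 + 10^+1.69 + 10^+0.00) = 0.01962
DIC = [CO2*]/α₀ = 2.078×10^-5 / 0.01962 = 1.059 mmol/kg
[CO3²⁻] = α₂·DIC; α₂ = 0.01962, so [CO3²⁻] = 0.01962 × 1.059 = 0.0208 mmol/kg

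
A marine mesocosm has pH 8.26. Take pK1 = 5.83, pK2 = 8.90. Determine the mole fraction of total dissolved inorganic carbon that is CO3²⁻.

α₂ = 1 / (1 + [H⁺]/K2 + [H⁺]²/(K1K2)) = 1 / (1 + 10^+0.64 + 10^-1.79)
   = 1 / (1 + 4.3652 + 0.016218) = 1/5.3814 = 0.1858

α₂ = 0.186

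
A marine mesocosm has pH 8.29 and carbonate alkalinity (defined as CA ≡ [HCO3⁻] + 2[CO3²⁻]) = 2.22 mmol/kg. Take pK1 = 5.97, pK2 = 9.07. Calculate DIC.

DIC = 1.95 mmol/kg

CA = [HCO3⁻] + 2[CO3²⁻] = (α₁ + 2α₂)·DIC
At pH 8.29: [H⁺]/K1 = 10^-2.32 = 0.0047863, K2/[H⁺] = 10^-0.78 = 0.16596
α₁ = 1/(1 + 0.0047863 + 0.16596) = 1/1.1707 = 0.8542; α₂ = α₁·K2/[H⁺] = 0.1418
α₁ + 2α₂ = 1.1377
DIC = CA / (α₁ + 2α₂) = 2.22 / 1.1377 = 1.95 mmol/kg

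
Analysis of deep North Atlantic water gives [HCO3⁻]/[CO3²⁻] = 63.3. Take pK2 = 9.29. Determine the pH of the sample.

pH = 7.49

From K2 = [H⁺][CO3²⁻]/[HCO3⁻]:  pH = pK2 − log₁₀([HCO3⁻]/[CO3²⁻])
log₁₀(63.3) = +1.801
pH = 9.29 − (+1.801) = 7.49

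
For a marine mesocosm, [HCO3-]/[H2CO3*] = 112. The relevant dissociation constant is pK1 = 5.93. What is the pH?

pH = 7.98

From K1 = [H⁺][HCO3-]/[H2CO3*]:  pH = pK1 + log₁₀([HCO3-]/[H2CO3*])
log₁₀(112) = +2.049
pH = 5.93 + (+2.049) = 7.98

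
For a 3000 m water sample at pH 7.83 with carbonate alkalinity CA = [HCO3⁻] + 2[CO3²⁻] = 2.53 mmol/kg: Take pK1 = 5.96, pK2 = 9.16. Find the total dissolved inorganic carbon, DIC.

DIC = 2.45 mmol/kg

CA = [HCO3⁻] + 2[CO3²⁻] = (α₁ + 2α₂)·DIC
At pH 7.83: [H⁺]/K1 = 10^-1.87 = 0.013490, K2/[H⁺] = 10^-1.33 = 0.046774
α₁ = 1/(1 + 0.013490 + 0.046774) = 1/1.0603 = 0.9432; α₂ = α₁·K2/[H⁺] = 0.04412
α₁ + 2α₂ = 1.0314
DIC = CA / (α₁ + 2α₂) = 2.53 / 1.0314 = 2.45 mmol/kg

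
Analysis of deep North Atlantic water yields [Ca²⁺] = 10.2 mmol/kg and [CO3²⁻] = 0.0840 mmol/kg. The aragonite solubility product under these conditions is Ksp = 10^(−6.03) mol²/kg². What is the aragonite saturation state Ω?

Ksp = 10^(−6.03) = 9.333×10^-7
Ω = [Ca²⁺][CO3²⁻]/Ksp = (10.2×10^-3)(0.0840×10^-3) / 9.333×10^-7 = 0.918

Ω = 0.918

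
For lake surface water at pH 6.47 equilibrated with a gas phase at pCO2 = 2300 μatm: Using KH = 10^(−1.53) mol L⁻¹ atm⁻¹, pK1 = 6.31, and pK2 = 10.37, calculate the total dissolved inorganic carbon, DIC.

[CO2*] = KH · pCO2 = 10^(−1.53) × 2300×10^-6 = 6.788×10^-5 mol/L
α₀ = 1/(1 + K1/[H⁺] + K1K2/[H⁺]²) = 1/(1 + 10^+0.16 + 10^-3.74) = 0.4089
DIC = [CO2*]/α₀ = 6.788×10^-5 / 0.4089 = 0.166 mmol/L

DIC = 0.166 mmol/L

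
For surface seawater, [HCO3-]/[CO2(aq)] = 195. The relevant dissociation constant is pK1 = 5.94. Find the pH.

pH = 8.23

From K1 = [H⁺][HCO3-]/[CO2(aq)]:  pH = pK1 + log₁₀([HCO3-]/[CO2(aq)])
log₁₀(195) = +2.290
pH = 5.94 + (+2.290) = 8.23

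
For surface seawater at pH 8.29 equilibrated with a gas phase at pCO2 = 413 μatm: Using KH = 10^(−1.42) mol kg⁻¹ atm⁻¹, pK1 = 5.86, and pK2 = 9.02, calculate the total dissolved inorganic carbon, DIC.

[CO2*] = KH · pCO2 = 10^(−1.42) × 413×10^-6 = 1.570×10^-5 mol/kg
α₀ = 1/(1 + K1/[H⁺] + K1K2/[H⁺]²) = 1/(1 + 10^+2.43 + 10^+1.70) = 0.003122
DIC = [CO2*]/α₀ = 1.570×10^-5 / 0.003122 = 5.03 mmol/kg

DIC = 5.03 mmol/kg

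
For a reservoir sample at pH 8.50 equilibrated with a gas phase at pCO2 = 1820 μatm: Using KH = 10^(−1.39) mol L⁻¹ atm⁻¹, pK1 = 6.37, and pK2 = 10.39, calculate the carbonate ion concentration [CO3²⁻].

[CO2*] = KH · pCO2 = 10^(−1.39) × 1820×10^-6 = 7.414×10^-5 mol/L
α₀ = 1/(1 + K1/[H⁺] + K1K2/[H⁺]²) = 1/(1 + 10^+2.13 + 10^+0.24) = 0.007266
DIC = [CO2*]/α₀ = 7.414×10^-5 / 0.007266 = 10.20 mmol/L
[CO3²⁻] = α₂·DIC; α₂ = 0.01263, so [CO3²⁻] = 0.01263 × 10.20 = 0.129 mmol/L

[CO3²⁻] = 0.129 mmol/L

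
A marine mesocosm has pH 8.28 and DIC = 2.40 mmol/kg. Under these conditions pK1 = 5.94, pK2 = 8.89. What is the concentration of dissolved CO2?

[CO2*] = 8.78 μmol/kg

α₀ = 1 / (1 + K1/[H⁺] + K1K2/[H⁺]²) = 1 / (1 + 10^+2.34 + 10^+1.73)
   = 1 / (1 + 218.78 + 53.703) = 1/273.48 = 0.003657
[CO2*] = α₀ × DIC = 0.003657 × 2.40 = 0.00878 mmol/kg = 8.78 μmol/kg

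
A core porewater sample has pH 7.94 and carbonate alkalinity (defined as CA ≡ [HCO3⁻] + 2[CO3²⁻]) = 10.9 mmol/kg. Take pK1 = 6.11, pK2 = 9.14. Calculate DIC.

CA = [HCO3⁻] + 2[CO3²⁻] = (α₁ + 2α₂)·DIC
At pH 7.94: [H⁺]/K1 = 10^-1.83 = 0.014791, K2/[H⁺] = 10^-1.20 = 0.063096
α₁ = 1/(1 + 0.014791 + 0.063096) = 1/1.0779 = 0.9277; α₂ = α₁·K2/[H⁺] = 0.05854
α₁ + 2α₂ = 1.0448
DIC = CA / (α₁ + 2α₂) = 10.9 / 1.0448 = 10.4 mmol/kg

DIC = 10.4 mmol/kg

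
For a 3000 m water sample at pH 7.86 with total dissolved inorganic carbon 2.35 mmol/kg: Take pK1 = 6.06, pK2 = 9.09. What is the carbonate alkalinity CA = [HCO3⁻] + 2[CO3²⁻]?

CA = [HCO3⁻] + 2[CO3²⁻] = (α₁ + 2α₂)·DIC
At pH 7.86: [H⁺]/K1 = 10^-1.80 = 0.015849, K2/[H⁺] = 10^-1.23 = 0.058884
α₁ = 1/(1 + 0.015849 + 0.058884) = 1/1.0747 = 0.9305; α₂ = α₁·K2/[H⁺] = 0.05479
α₁ + 2α₂ = 1.0400
CA = 1.0400 × 2.35 = 2.44 mmol/kg

CA = 2.44 mmol/kg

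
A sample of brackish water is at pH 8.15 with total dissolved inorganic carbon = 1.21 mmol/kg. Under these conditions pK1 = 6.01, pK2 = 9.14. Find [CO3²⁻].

α₂ = 1 / (1 + [H⁺]/K2 + [H⁺]²/(K1K2)) = 1 / (1 + 10^+0.99 + 10^-1.15)
   = 1 / (1 + 9.7724 + 0.070795) = 1/10.843 = 0.09222
[CO3²⁻] = α₂ × DIC = 0.09222 × 1.21 = 0.112 mmol/kg

[CO3²⁻] = 0.112 mmol/kg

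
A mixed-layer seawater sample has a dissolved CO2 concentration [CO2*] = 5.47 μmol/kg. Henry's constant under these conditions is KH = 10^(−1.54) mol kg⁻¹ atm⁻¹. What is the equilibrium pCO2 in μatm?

KH = 10^(−1.54) = 2.884×10^-2 mol kg⁻¹ atm⁻¹
pCO2 = [CO2*]/KH = 5.47×10^-6 / 2.884×10^-2 = 1.90×10^-4 atm = 190 μatm

pCO2 = 190 μatm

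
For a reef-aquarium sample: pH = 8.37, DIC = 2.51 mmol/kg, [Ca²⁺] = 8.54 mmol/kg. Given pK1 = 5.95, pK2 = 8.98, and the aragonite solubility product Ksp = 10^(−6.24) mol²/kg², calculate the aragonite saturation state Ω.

α₂ = 1 / (1 + [H⁺]/K2 + [H⁺]²/(K1K2)) = 1 / (1 + 10^+0.61 + 10^-1.81)
   = 1 / (1 + 4.0738 + 0.015488) = 1/5.0893 = 0.1965
[CO3²⁻] = α₂ × DIC = 0.1965 × 2.51 = 0.4932 mmol/kg
Ksp = 10^(−6.24) = 5.754×10^-7
Ω = [Ca²⁺][CO3²⁻]/Ksp = (8.54×10^-3)(4.932×10^-4) / 5.754×10^-7 = 7.32

Ω = 7.32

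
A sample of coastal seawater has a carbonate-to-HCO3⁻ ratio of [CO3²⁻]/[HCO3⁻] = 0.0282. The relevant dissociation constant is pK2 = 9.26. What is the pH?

From K2 = [H⁺][CO3²⁻]/[HCO3⁻]:  pH = pK2 + log₁₀([CO3²⁻]/[HCO3⁻])
log₁₀(0.0282) = -1.550
pH = 9.26 + (-1.550) = 7.71

pH = 7.71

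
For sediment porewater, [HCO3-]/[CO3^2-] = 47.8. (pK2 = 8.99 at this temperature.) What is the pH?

From K2 = [H⁺][CO3^2-]/[HCO3-]:  pH = pK2 − log₁₀([HCO3-]/[CO3^2-])
log₁₀(47.8) = +1.679
pH = 8.99 − (+1.679) = 7.31

pH = 7.31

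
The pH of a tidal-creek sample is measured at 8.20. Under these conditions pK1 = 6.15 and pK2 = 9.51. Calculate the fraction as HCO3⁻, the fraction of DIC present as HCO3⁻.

α₁ = 1 / (1 + [H⁺]/K1 + K2/[H⁺]) = 1 / (1 + 10^-2.05 + 10^-1.31)
   = 1 / (1 + 0.0089125 + 0.048978) = 1/1.0579 = 0.9453

α₁ = 0.945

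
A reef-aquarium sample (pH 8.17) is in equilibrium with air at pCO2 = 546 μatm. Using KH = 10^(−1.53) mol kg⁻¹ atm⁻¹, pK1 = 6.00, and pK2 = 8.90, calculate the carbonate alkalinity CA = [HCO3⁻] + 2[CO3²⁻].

[CO2*] = KH · pCO2 = 10^(−1.53) × 546×10^-6 = 1.611×10^-5 mol/kg
α₀ = 1/(1 + K1/[H⁺] + K1K2/[H⁺]²) = 1/(1 + 10^+2.17 + 10^+1.44) = 0.005667
DIC = [CO2*]/α₀ = 1.611×10^-5 / 0.005667 = 2.843 mmol/kg
CA = (α₁ + 2α₂)·DIC = (0.8382 + 2×0.1561) × 2.843 = 3.27 mmol/kg

CA = 3.27 mmol/kg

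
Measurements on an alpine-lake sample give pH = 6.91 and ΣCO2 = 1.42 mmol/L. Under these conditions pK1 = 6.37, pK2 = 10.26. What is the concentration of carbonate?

[CO3²⁻] = 0.492 μmol/L

α₂ = 1 / (1 + [H⁺]/K2 + [H⁺]²/(K1K2)) = 1 / (1 + 10^+3.35 + 10^+2.81)
   = 1 / (1 + 2238.7 + 645.65) = 1/2885.4 = 0.0003466
[CO3²⁻] = α₂ × DIC = 0.0003466 × 1.42 = 0.000492 mmol/L = 0.492 μmol/L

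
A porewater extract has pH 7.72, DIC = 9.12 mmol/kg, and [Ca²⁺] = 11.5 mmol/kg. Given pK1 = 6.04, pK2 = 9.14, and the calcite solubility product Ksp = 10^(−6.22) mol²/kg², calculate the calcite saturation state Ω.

α₂ = 1 / (1 + [H⁺]/K2 + [H⁺]²/(K1K2)) = 1 / (1 + 10^+1.42 + 10^-0.26)
   = 1 / (1 + 26.303 + 0.54954) = 1/27.852 = 0.03590
[CO3²⁻] = α₂ × DIC = 0.03590 × 9.12 = 0.3274 mmol/kg
Ksp = 10^(−6.22) = 6.026×10^-7
Ω = [Ca²⁺][CO3²⁻]/Ksp = (11.5×10^-3)(3.274×10^-4) / 6.026×10^-7 = 6.25

Ω = 6.25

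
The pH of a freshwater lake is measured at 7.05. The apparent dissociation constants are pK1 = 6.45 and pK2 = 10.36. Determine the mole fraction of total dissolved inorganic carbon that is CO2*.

α₀ = 1 / (1 + K1/[H⁺] + K1K2/[H⁺]²) = 1 / (1 + 10^+0.60 + 10^-2.71)
   = 1 / (1 + 3.9811 + 0.0019498) = 1/4.9830 = 0.2007

α₀ = 0.201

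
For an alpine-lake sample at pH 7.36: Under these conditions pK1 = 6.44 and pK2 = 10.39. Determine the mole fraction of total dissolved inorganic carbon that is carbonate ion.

α₂ = 1 / (1 + [H⁺]/K2 + [H⁺]²/(K1K2)) = 1 / (1 + 10^+3.03 + 10^+2.11)
   = 1 / (1 + 1071.5 + 128.82) = 1/1201.3 = 0.0008324

α₂ = 0.000832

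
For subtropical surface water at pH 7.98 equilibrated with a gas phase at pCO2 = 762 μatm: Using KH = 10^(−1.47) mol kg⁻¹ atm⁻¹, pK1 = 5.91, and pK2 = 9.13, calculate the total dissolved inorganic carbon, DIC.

[CO2*] = KH · pCO2 = 10^(−1.47) × 762×10^-6 = 2.582×10^-5 mol/kg
α₀ = 1/(1 + K1/[H⁺] + K1K2/[H⁺]²) = 1/(1 + 10^+2.07 + 10^+0.92) = 0.007886
DIC = [CO2*]/α₀ = 2.582×10^-5 / 0.007886 = 3.27 mmol/kg

DIC = 3.27 mmol/kg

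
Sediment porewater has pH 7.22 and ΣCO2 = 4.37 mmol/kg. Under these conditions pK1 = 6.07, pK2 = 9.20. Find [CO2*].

[CO2*] = 0.286 mmol/kg

α₀ = 1 / (1 + K1/[H⁺] + K1K2/[H⁺]²) = 1 / (1 + 10^+1.15 + 10^-0.83)
   = 1 / (1 + 14.125 + 0.14791) = 1/15.273 = 0.06547
[CO2*] = α₀ × DIC = 0.06547 × 4.37 = 0.286 mmol/kg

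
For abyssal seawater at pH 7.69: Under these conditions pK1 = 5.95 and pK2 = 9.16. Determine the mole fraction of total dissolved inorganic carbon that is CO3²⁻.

α₂ = 1 / (1 + [H⁺]/K2 + [H⁺]²/(K1K2)) = 1 / (1 + 10^+1.47 + 10^-0.27)
   = 1 / (1 + 29.512 + 0.53703) = 1/31.049 = 0.03221

α₂ = 0.0322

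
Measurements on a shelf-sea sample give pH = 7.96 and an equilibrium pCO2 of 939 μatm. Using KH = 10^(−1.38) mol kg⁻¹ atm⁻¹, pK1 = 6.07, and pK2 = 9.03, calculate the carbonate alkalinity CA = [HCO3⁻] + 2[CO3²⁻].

[CO2*] = KH · pCO2 = 10^(−1.38) × 939×10^-6 = 3.914×10^-5 mol/kg
α₀ = 1/(1 + K1/[H⁺] + K1K2/[H⁺]²) = 1/(1 + 10^+1.89 + 10^+0.82) = 0.01173
DIC = [CO2*]/α₀ = 3.914×10^-5 / 0.01173 = 3.336 mmol/kg
CA = (α₁ + 2α₂)·DIC = (0.9107 + 2×0.07752) × 3.336 = 3.56 mmol/kg

CA = 3.56 mmol/kg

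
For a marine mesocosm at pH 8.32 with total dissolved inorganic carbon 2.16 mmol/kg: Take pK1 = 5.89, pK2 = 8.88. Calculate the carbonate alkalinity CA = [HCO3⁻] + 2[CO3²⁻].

CA = [HCO3⁻] + 2[CO3²⁻] = (α₁ + 2α₂)·DIC
At pH 8.32: [H⁺]/K1 = 10^-2.43 = 0.0037154, K2/[H⁺] = 10^-0.56 = 0.27542
α₁ = 1/(1 + 0.0037154 + 0.27542) = 1/1.2791 = 0.7818; α₂ = α₁·K2/[H⁺] = 0.2153
α₁ + 2α₂ = 1.2124
CA = 1.2124 × 2.16 = 2.62 mmol/kg

CA = 2.62 mmol/kg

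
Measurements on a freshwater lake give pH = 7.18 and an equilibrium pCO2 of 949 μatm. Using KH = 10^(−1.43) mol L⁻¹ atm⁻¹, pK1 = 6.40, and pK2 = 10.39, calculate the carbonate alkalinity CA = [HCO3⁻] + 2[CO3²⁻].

CA = 0.213 mmol/L

[CO2*] = KH · pCO2 = 10^(−1.43) × 949×10^-6 = 3.526×10^-5 mol/L
α₀ = 1/(1 + K1/[H⁺] + K1K2/[H⁺]²) = 1/(1 + 10^+0.78 + 10^-2.43) = 0.1423
DIC = [CO2*]/α₀ = 3.526×10^-5 / 0.1423 = 0.2478 mmol/L
CA = (α₁ + 2α₂)·DIC = (0.8572 + 2×0.0005286) × 0.2478 = 0.213 mmol/L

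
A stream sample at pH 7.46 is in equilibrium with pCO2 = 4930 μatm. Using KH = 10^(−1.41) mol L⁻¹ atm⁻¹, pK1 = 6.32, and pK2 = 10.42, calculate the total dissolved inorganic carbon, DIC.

[CO2*] = KH · pCO2 = 10^(−1.41) × 4930×10^-6 = 1.918×10^-4 mol/L
α₀ = 1/(1 + K1/[H⁺] + K1K2/[H⁺]²) = 1/(1 + 10^+1.14 + 10^-1.82) = 0.06748
DIC = [CO2*]/α₀ = 1.918×10^-4 / 0.06748 = 2.84 mmol/L

DIC = 2.84 mmol/L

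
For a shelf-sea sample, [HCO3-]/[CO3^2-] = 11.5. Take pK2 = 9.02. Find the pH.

pH = 7.96

From K2 = [H⁺][CO3^2-]/[HCO3-]:  pH = pK2 − log₁₀([HCO3-]/[CO3^2-])
log₁₀(11.5) = +1.061
pH = 9.02 − (+1.061) = 7.96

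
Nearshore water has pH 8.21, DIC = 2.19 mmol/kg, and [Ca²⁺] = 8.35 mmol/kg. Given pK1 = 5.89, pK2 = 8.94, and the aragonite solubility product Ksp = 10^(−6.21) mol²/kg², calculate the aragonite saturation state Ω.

α₂ = 1 / (1 + [H⁺]/K2 + [H⁺]²/(K1K2)) = 1 / (1 + 10^+0.73 + 10^-1.59)
   = 1 / (1 + 5.3703 + 0.025704) = 1/6.3960 = 0.1563
[CO3²⁻] = α₂ × DIC = 0.1563 × 2.19 = 0.3424 mmol/kg
Ksp = 10^(−6.21) = 6.166×10^-7
Ω = [Ca²⁺][CO3²⁻]/Ksp = (8.35×10^-3)(3.424×10^-4) / 6.166×10^-7 = 4.64

Ω = 4.64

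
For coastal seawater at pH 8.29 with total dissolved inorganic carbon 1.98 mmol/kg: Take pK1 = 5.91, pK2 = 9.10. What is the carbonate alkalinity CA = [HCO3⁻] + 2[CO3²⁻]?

CA = [HCO3⁻] + 2[CO3²⁻] = (α₁ + 2α₂)·DIC
At pH 8.29: [H⁺]/K1 = 10^-2.38 = 0.0041687, K2/[H⁺] = 10^-0.81 = 0.15488
α₁ = 1/(1 + 0.0041687 + 0.15488) = 1/1.1591 = 0.8628; α₂ = α₁·K2/[H⁺] = 0.1336
α₁ + 2α₂ = 1.1300
CA = 1.1300 × 1.98 = 2.24 mmol/kg

CA = 2.24 mmol/kg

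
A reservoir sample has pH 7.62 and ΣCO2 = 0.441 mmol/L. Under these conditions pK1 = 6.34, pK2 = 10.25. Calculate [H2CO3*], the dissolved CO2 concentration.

[CO2*] = 0.0219 mmol/L

α₀ = 1 / (1 + K1/[H⁺] + K1K2/[H⁺]²) = 1 / (1 + 10^+1.28 + 10^-1.35)
   = 1 / (1 + 19.055 + 0.044668) = 1/20.099 = 0.04975
[CO2*] = α₀ × DIC = 0.04975 × 0.441 = 0.0219 mmol/L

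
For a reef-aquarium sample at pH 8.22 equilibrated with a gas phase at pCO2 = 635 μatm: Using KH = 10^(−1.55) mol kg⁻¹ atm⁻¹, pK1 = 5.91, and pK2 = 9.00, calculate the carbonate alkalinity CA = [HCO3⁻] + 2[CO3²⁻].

CA = 4.87 mmol/kg

[CO2*] = KH · pCO2 = 10^(−1.55) × 635×10^-6 = 1.790×10^-5 mol/kg
α₀ = 1/(1 + K1/[H⁺] + K1K2/[H⁺]²) = 1/(1 + 10^+2.31 + 10^+1.53) = 0.004183
DIC = [CO2*]/α₀ = 1.790×10^-5 / 0.004183 = 4.278 mmol/kg
CA = (α₁ + 2α₂)·DIC = (0.8541 + 2×0.1417) × 4.278 = 4.87 mmol/kg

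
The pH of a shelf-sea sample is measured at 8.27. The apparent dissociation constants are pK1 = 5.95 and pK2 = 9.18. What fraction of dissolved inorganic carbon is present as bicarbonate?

α₁ = 1 / (1 + [H⁺]/K1 + K2/[H⁺]) = 1 / (1 + 10^-2.32 + 10^-0.91)
   = 1 / (1 + 0.0047863 + 0.12303) = 1/1.1278 = 0.8867

α₁ = 0.887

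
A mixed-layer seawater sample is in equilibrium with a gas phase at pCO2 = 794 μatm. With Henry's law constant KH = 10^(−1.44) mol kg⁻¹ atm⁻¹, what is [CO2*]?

KH = 10^(−1.44) = 3.631×10^-2 mol kg⁻¹ atm⁻¹
[CO2*] = KH · pCO2 = 3.631×10^-2 × 794×10^-6 atm = 2.88×10^-5 mol/kg

[CO2*] = 28.8 μmol/kg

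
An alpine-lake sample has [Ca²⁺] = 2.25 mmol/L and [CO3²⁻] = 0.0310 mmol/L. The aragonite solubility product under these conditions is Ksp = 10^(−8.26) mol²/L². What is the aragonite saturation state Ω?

Ω = 12.7

Ksp = 10^(−8.26) = 5.495×10^-9
Ω = [Ca²⁺][CO3²⁻]/Ksp = (2.25×10^-3)(0.0310×10^-3) / 5.495×10^-9 = 12.7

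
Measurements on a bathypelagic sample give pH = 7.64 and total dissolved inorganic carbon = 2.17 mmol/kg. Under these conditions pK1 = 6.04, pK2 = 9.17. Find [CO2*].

[CO2*] = 0.0517 mmol/kg

α₀ = 1 / (1 + K1/[H⁺] + K1K2/[H⁺]²) = 1 / (1 + 10^+1.60 + 10^+0.07)
   = 1 / (1 + 39.811 + 1.1749) = 1/41.986 = 0.02382
[CO2*] = α₀ × DIC = 0.02382 × 2.17 = 0.0517 mmol/kg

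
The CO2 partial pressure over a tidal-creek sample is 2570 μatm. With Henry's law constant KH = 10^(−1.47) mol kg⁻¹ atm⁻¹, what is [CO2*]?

[CO2*] = 87.1 μmol/kg

KH = 10^(−1.47) = 3.388×10^-2 mol kg⁻¹ atm⁻¹
[CO2*] = KH · pCO2 = 3.388×10^-2 × 2570×10^-6 atm = 8.71×10^-5 mol/kg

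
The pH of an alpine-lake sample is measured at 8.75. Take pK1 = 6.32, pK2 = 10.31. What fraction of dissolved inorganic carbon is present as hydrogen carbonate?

α₁ = 0.970

α₁ = 1 / (1 + [H⁺]/K1 + K2/[H⁺]) = 1 / (1 + 10^-2.43 + 10^-1.56)
   = 1 / (1 + 0.0037154 + 0.027542) = 1/1.0313 = 0.9697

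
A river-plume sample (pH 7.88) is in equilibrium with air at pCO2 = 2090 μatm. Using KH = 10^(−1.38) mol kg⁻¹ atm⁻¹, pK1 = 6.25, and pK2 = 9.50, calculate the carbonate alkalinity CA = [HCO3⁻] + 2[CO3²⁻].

CA = 3.89 mmol/kg

[CO2*] = KH · pCO2 = 10^(−1.38) × 2090×10^-6 = 8.713×10^-5 mol/kg
α₀ = 1/(1 + K1/[H⁺] + K1K2/[H⁺]²) = 1/(1 + 10^+1.63 + 10^+0.01) = 0.02238
DIC = [CO2*]/α₀ = 8.713×10^-5 / 0.02238 = 3.893 mmol/kg
CA = (α₁ + 2α₂)·DIC = (0.9547 + 2×0.02290) × 3.893 = 3.89 mmol/kg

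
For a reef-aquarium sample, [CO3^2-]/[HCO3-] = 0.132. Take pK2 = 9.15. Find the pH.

pH = 8.27

From K2 = [H⁺][CO3^2-]/[HCO3-]:  pH = pK2 + log₁₀([CO3^2-]/[HCO3-])
log₁₀(0.132) = -0.879
pH = 9.15 + (-0.879) = 8.27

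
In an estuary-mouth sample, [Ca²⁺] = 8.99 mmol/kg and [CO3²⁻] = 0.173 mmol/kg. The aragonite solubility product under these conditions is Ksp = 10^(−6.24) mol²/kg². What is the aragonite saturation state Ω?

Ω = 2.70

Ksp = 10^(−6.24) = 5.754×10^-7
Ω = [Ca²⁺][CO3²⁻]/Ksp = (8.99×10^-3)(0.173×10^-3) / 5.754×10^-7 = 2.70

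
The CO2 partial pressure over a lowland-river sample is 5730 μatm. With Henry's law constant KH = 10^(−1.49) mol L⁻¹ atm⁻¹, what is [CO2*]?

[CO2*] = 185 μmol/L

KH = 10^(−1.49) = 3.236×10^-2 mol L⁻¹ atm⁻¹
[CO2*] = KH · pCO2 = 3.236×10^-2 × 5730×10^-6 atm = 1.85×10^-4 mol/L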